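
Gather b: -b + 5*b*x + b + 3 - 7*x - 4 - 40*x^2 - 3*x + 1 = 5*b*x - 40*x^2 - 10*x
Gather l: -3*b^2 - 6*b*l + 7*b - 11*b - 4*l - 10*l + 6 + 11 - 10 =-3*b^2 - 4*b + l*(-6*b - 14) + 7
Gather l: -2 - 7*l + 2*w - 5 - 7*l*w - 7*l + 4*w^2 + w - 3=l*(-7*w - 14) + 4*w^2 + 3*w - 10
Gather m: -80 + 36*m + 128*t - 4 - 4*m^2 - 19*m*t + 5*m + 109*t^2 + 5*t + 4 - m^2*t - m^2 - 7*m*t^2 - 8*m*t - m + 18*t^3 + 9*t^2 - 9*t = m^2*(-t - 5) + m*(-7*t^2 - 27*t + 40) + 18*t^3 + 118*t^2 + 124*t - 80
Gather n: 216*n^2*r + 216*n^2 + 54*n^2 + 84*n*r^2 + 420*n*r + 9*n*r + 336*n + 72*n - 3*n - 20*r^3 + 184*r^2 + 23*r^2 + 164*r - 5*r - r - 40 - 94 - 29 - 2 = n^2*(216*r + 270) + n*(84*r^2 + 429*r + 405) - 20*r^3 + 207*r^2 + 158*r - 165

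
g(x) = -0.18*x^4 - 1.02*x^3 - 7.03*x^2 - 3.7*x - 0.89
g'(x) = -0.72*x^3 - 3.06*x^2 - 14.06*x - 3.7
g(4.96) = -425.60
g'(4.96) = -236.58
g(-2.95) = -38.60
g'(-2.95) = 29.63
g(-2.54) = -27.62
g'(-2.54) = 24.07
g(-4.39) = -100.69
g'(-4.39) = 59.97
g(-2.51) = -26.91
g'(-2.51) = 23.70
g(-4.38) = -100.09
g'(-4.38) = 59.68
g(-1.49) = -8.50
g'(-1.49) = 12.84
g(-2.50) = -26.67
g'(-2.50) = 23.58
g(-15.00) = -7197.14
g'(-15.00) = 1948.70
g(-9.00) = -974.42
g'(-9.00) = 399.86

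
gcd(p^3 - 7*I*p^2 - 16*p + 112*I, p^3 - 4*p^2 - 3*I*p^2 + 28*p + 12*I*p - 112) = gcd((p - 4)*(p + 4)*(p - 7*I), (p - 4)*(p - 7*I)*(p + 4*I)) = p^2 + p*(-4 - 7*I) + 28*I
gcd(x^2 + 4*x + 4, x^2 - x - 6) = x + 2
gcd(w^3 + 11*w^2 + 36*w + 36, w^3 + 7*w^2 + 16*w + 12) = w^2 + 5*w + 6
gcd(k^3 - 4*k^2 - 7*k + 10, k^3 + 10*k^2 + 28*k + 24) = k + 2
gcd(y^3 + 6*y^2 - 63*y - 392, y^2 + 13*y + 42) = y + 7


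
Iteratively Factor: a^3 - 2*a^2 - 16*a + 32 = (a - 4)*(a^2 + 2*a - 8) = (a - 4)*(a - 2)*(a + 4)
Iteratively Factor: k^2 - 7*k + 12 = (k - 3)*(k - 4)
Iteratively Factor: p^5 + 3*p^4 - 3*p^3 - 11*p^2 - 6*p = (p + 1)*(p^4 + 2*p^3 - 5*p^2 - 6*p) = (p + 1)*(p + 3)*(p^3 - p^2 - 2*p) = (p + 1)^2*(p + 3)*(p^2 - 2*p) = (p - 2)*(p + 1)^2*(p + 3)*(p)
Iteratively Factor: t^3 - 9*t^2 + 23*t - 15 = (t - 1)*(t^2 - 8*t + 15) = (t - 5)*(t - 1)*(t - 3)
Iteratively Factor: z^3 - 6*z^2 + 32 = (z + 2)*(z^2 - 8*z + 16) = (z - 4)*(z + 2)*(z - 4)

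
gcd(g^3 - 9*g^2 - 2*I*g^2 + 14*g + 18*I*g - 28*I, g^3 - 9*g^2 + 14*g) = g^2 - 9*g + 14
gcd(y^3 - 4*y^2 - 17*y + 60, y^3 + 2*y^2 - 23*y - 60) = y^2 - y - 20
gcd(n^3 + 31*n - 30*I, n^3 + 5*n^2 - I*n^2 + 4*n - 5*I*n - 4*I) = n - I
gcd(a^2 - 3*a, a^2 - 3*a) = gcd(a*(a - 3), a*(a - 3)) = a^2 - 3*a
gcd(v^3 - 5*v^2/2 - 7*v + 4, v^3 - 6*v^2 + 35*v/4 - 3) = v^2 - 9*v/2 + 2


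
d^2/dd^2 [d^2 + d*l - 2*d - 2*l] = 2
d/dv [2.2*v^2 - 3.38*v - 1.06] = 4.4*v - 3.38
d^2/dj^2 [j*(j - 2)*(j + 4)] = 6*j + 4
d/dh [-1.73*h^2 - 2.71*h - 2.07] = -3.46*h - 2.71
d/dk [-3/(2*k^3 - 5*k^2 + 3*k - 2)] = 3*(6*k^2 - 10*k + 3)/(2*k^3 - 5*k^2 + 3*k - 2)^2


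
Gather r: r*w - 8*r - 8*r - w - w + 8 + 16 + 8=r*(w - 16) - 2*w + 32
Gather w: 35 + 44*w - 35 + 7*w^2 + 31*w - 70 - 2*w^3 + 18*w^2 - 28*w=-2*w^3 + 25*w^2 + 47*w - 70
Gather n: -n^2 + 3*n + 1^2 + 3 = -n^2 + 3*n + 4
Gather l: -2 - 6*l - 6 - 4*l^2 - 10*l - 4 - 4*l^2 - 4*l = -8*l^2 - 20*l - 12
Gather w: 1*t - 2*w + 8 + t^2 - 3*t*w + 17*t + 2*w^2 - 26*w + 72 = t^2 + 18*t + 2*w^2 + w*(-3*t - 28) + 80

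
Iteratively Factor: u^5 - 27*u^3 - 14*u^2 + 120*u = (u + 4)*(u^4 - 4*u^3 - 11*u^2 + 30*u) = (u + 3)*(u + 4)*(u^3 - 7*u^2 + 10*u) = (u - 5)*(u + 3)*(u + 4)*(u^2 - 2*u) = u*(u - 5)*(u + 3)*(u + 4)*(u - 2)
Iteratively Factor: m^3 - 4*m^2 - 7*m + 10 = (m + 2)*(m^2 - 6*m + 5) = (m - 1)*(m + 2)*(m - 5)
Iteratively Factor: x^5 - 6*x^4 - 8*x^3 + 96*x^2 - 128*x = (x - 4)*(x^4 - 2*x^3 - 16*x^2 + 32*x) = (x - 4)*(x - 2)*(x^3 - 16*x) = (x - 4)*(x - 2)*(x + 4)*(x^2 - 4*x) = (x - 4)^2*(x - 2)*(x + 4)*(x)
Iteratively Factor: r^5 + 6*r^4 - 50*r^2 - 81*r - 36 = (r + 1)*(r^4 + 5*r^3 - 5*r^2 - 45*r - 36) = (r + 1)*(r + 4)*(r^3 + r^2 - 9*r - 9) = (r + 1)*(r + 3)*(r + 4)*(r^2 - 2*r - 3) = (r - 3)*(r + 1)*(r + 3)*(r + 4)*(r + 1)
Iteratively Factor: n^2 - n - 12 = (n - 4)*(n + 3)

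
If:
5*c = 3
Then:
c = 3/5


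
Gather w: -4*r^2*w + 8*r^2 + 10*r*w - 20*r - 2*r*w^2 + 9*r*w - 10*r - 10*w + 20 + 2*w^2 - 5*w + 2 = 8*r^2 - 30*r + w^2*(2 - 2*r) + w*(-4*r^2 + 19*r - 15) + 22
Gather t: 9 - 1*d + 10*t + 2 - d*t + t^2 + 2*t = -d + t^2 + t*(12 - d) + 11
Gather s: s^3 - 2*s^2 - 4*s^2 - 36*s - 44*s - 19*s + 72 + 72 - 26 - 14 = s^3 - 6*s^2 - 99*s + 104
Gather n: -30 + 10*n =10*n - 30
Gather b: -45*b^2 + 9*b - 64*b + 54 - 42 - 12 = -45*b^2 - 55*b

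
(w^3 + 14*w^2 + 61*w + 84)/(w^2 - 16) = (w^2 + 10*w + 21)/(w - 4)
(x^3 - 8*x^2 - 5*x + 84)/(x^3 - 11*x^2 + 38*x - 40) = (x^2 - 4*x - 21)/(x^2 - 7*x + 10)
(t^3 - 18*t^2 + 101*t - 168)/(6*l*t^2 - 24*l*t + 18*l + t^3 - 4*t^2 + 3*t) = (t^2 - 15*t + 56)/(6*l*t - 6*l + t^2 - t)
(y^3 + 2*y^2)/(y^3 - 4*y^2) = (y + 2)/(y - 4)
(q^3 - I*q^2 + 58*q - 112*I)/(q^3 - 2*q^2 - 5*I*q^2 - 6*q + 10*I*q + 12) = (q^2 + I*q + 56)/(q^2 - q*(2 + 3*I) + 6*I)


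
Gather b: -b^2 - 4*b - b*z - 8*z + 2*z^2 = -b^2 + b*(-z - 4) + 2*z^2 - 8*z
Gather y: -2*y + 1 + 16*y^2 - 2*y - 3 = 16*y^2 - 4*y - 2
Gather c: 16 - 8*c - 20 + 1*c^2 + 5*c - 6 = c^2 - 3*c - 10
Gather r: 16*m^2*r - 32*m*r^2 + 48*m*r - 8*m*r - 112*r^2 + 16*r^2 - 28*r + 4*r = r^2*(-32*m - 96) + r*(16*m^2 + 40*m - 24)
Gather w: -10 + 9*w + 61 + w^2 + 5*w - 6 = w^2 + 14*w + 45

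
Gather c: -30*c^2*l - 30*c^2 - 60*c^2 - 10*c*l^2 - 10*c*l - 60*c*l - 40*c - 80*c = c^2*(-30*l - 90) + c*(-10*l^2 - 70*l - 120)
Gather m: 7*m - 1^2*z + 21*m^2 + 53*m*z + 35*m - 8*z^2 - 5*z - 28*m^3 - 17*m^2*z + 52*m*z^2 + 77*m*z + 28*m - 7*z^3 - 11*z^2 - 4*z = -28*m^3 + m^2*(21 - 17*z) + m*(52*z^2 + 130*z + 70) - 7*z^3 - 19*z^2 - 10*z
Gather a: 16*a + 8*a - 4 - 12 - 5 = 24*a - 21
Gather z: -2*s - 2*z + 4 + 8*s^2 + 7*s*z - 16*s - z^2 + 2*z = 8*s^2 + 7*s*z - 18*s - z^2 + 4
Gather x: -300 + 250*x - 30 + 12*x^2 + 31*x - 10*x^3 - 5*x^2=-10*x^3 + 7*x^2 + 281*x - 330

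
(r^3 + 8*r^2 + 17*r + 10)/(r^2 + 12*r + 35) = (r^2 + 3*r + 2)/(r + 7)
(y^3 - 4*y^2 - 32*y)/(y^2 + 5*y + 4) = y*(y - 8)/(y + 1)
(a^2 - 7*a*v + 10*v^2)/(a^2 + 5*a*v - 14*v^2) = (a - 5*v)/(a + 7*v)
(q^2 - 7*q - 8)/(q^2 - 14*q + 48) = (q + 1)/(q - 6)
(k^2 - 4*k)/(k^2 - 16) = k/(k + 4)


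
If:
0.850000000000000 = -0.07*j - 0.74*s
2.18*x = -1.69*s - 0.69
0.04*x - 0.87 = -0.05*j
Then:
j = 16.00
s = -2.66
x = 1.75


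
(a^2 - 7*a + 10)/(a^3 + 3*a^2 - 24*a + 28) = (a - 5)/(a^2 + 5*a - 14)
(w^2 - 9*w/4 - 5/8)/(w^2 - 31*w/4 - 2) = (w - 5/2)/(w - 8)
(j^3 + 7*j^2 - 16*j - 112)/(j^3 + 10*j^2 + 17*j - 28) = (j - 4)/(j - 1)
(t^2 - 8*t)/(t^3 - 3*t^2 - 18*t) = (8 - t)/(-t^2 + 3*t + 18)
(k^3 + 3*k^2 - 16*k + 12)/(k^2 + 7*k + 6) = (k^2 - 3*k + 2)/(k + 1)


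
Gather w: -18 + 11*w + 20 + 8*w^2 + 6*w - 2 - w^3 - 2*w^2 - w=-w^3 + 6*w^2 + 16*w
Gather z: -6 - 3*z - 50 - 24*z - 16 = -27*z - 72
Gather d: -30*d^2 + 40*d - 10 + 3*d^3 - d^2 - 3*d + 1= 3*d^3 - 31*d^2 + 37*d - 9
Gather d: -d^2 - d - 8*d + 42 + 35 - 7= -d^2 - 9*d + 70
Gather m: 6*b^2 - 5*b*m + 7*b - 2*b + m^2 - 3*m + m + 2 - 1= 6*b^2 + 5*b + m^2 + m*(-5*b - 2) + 1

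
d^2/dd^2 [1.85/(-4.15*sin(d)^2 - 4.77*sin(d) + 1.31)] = (127.4465*sin(d)^4 + 109.865025*sin(d)^3 - 108.846785*sin(d)^2 - 208.169955*sin(d) - 104.30078)/(4.15*sin(d)^2 + 4.77*sin(d) - 1.31)^3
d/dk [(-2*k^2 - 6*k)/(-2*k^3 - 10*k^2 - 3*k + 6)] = 2*(-2*k^4 - 12*k^3 - 27*k^2 - 12*k - 18)/(4*k^6 + 40*k^5 + 112*k^4 + 36*k^3 - 111*k^2 - 36*k + 36)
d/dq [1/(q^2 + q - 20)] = (-2*q - 1)/(q^2 + q - 20)^2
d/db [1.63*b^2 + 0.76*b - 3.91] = 3.26*b + 0.76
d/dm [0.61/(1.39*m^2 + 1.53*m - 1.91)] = (-1.6958*m - 0.9333)/(1.39*m^2 + 1.53*m - 1.91)^2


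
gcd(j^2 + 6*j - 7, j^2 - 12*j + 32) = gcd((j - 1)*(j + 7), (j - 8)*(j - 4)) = 1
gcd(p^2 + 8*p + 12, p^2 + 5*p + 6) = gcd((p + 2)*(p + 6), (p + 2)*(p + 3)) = p + 2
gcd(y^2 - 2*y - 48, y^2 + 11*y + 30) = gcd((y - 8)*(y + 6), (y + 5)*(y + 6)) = y + 6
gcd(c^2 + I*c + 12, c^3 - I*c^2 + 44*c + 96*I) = c + 4*I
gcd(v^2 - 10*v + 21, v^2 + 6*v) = 1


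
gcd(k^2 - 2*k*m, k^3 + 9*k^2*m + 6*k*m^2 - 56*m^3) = k - 2*m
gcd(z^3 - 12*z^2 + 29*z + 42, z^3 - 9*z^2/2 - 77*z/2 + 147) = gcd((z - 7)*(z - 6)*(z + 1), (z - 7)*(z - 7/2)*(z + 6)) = z - 7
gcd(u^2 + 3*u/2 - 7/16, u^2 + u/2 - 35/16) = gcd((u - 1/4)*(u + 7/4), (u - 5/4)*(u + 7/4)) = u + 7/4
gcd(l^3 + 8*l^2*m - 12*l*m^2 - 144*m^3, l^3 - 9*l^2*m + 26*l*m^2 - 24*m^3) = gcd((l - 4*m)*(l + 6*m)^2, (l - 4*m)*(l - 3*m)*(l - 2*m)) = l - 4*m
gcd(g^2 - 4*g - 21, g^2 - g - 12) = g + 3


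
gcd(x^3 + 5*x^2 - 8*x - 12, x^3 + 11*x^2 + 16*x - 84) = x^2 + 4*x - 12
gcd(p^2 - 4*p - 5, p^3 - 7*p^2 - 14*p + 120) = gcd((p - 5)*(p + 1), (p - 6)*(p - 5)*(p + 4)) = p - 5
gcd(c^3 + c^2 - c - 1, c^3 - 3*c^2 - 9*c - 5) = c^2 + 2*c + 1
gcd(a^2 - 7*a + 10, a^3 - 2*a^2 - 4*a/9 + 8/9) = a - 2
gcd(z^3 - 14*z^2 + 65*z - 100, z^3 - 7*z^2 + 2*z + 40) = z^2 - 9*z + 20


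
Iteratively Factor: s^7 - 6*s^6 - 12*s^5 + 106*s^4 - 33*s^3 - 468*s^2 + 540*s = (s - 2)*(s^6 - 4*s^5 - 20*s^4 + 66*s^3 + 99*s^2 - 270*s) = (s - 2)*(s + 3)*(s^5 - 7*s^4 + s^3 + 63*s^2 - 90*s) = (s - 2)*(s + 3)^2*(s^4 - 10*s^3 + 31*s^2 - 30*s) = (s - 2)^2*(s + 3)^2*(s^3 - 8*s^2 + 15*s) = (s - 5)*(s - 2)^2*(s + 3)^2*(s^2 - 3*s) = s*(s - 5)*(s - 2)^2*(s + 3)^2*(s - 3)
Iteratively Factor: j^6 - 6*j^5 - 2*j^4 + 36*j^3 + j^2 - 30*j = (j + 2)*(j^5 - 8*j^4 + 14*j^3 + 8*j^2 - 15*j) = (j + 1)*(j + 2)*(j^4 - 9*j^3 + 23*j^2 - 15*j) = (j - 1)*(j + 1)*(j + 2)*(j^3 - 8*j^2 + 15*j) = j*(j - 1)*(j + 1)*(j + 2)*(j^2 - 8*j + 15) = j*(j - 5)*(j - 1)*(j + 1)*(j + 2)*(j - 3)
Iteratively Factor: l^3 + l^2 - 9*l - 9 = (l + 1)*(l^2 - 9) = (l + 1)*(l + 3)*(l - 3)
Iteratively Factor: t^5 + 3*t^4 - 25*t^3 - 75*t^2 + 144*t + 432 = (t - 3)*(t^4 + 6*t^3 - 7*t^2 - 96*t - 144) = (t - 4)*(t - 3)*(t^3 + 10*t^2 + 33*t + 36) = (t - 4)*(t - 3)*(t + 3)*(t^2 + 7*t + 12) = (t - 4)*(t - 3)*(t + 3)*(t + 4)*(t + 3)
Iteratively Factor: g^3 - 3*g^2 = (g - 3)*(g^2) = g*(g - 3)*(g)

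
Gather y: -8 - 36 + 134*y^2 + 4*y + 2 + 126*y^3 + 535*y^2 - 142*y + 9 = 126*y^3 + 669*y^2 - 138*y - 33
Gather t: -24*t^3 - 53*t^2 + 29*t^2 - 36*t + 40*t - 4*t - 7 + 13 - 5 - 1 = -24*t^3 - 24*t^2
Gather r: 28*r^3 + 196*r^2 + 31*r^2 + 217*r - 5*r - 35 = 28*r^3 + 227*r^2 + 212*r - 35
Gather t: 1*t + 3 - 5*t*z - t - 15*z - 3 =-5*t*z - 15*z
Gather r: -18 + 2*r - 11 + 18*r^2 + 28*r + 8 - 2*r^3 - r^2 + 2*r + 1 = -2*r^3 + 17*r^2 + 32*r - 20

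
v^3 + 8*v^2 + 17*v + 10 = (v + 1)*(v + 2)*(v + 5)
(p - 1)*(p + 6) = p^2 + 5*p - 6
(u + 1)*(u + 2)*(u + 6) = u^3 + 9*u^2 + 20*u + 12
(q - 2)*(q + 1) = q^2 - q - 2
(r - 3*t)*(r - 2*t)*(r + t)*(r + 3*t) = r^4 - r^3*t - 11*r^2*t^2 + 9*r*t^3 + 18*t^4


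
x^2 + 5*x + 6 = (x + 2)*(x + 3)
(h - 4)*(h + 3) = h^2 - h - 12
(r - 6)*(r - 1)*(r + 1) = r^3 - 6*r^2 - r + 6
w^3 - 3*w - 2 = (w - 2)*(w + 1)^2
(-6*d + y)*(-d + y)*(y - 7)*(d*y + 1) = 6*d^3*y^2 - 42*d^3*y - 7*d^2*y^3 + 49*d^2*y^2 + 6*d^2*y - 42*d^2 + d*y^4 - 7*d*y^3 - 7*d*y^2 + 49*d*y + y^3 - 7*y^2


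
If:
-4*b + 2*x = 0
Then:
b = x/2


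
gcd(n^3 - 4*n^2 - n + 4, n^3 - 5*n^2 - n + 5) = n^2 - 1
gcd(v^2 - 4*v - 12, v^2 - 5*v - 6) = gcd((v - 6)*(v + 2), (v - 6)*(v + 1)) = v - 6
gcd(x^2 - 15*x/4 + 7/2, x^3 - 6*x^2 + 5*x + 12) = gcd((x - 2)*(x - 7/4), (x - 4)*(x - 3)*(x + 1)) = 1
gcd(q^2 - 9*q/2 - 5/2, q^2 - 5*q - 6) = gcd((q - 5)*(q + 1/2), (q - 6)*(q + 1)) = 1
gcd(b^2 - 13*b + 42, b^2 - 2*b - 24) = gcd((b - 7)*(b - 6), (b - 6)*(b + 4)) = b - 6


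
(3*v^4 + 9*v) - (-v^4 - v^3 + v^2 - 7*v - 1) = 4*v^4 + v^3 - v^2 + 16*v + 1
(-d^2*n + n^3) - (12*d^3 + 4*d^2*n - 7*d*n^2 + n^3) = -12*d^3 - 5*d^2*n + 7*d*n^2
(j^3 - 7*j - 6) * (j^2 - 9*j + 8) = j^5 - 9*j^4 + j^3 + 57*j^2 - 2*j - 48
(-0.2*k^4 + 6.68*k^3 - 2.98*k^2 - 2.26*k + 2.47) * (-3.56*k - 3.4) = 0.712*k^5 - 23.1008*k^4 - 12.1032*k^3 + 18.1776*k^2 - 1.1092*k - 8.398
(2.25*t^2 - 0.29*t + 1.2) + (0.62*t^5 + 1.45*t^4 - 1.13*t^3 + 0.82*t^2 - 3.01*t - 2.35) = 0.62*t^5 + 1.45*t^4 - 1.13*t^3 + 3.07*t^2 - 3.3*t - 1.15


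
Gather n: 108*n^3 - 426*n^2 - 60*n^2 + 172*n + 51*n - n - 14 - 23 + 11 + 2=108*n^3 - 486*n^2 + 222*n - 24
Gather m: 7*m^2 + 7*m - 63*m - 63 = 7*m^2 - 56*m - 63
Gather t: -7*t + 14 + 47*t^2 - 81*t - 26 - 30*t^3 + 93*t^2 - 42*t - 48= -30*t^3 + 140*t^2 - 130*t - 60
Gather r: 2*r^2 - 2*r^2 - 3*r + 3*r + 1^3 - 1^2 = 0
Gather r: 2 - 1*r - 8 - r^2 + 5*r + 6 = -r^2 + 4*r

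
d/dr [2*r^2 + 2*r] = 4*r + 2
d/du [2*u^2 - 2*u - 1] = 4*u - 2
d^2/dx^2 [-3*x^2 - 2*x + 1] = -6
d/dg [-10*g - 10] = -10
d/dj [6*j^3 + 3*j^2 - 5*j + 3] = 18*j^2 + 6*j - 5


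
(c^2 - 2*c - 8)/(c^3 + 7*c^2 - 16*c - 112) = (c + 2)/(c^2 + 11*c + 28)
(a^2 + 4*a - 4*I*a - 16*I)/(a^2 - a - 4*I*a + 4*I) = (a + 4)/(a - 1)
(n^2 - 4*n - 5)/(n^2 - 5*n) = (n + 1)/n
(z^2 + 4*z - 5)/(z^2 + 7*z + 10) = (z - 1)/(z + 2)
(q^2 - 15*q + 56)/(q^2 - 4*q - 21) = (q - 8)/(q + 3)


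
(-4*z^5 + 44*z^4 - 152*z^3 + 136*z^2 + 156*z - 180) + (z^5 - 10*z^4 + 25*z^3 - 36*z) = -3*z^5 + 34*z^4 - 127*z^3 + 136*z^2 + 120*z - 180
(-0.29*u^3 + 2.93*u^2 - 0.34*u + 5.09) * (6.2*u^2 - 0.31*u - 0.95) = -1.798*u^5 + 18.2559*u^4 - 2.7408*u^3 + 28.8799*u^2 - 1.2549*u - 4.8355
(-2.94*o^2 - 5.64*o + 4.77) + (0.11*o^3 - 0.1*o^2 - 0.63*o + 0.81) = 0.11*o^3 - 3.04*o^2 - 6.27*o + 5.58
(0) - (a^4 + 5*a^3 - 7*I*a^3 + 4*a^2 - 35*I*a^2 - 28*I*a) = -a^4 - 5*a^3 + 7*I*a^3 - 4*a^2 + 35*I*a^2 + 28*I*a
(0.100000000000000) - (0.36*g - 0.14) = 0.24 - 0.36*g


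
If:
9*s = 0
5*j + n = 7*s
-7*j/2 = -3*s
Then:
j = 0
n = 0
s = 0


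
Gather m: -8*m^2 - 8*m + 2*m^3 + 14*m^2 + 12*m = 2*m^3 + 6*m^2 + 4*m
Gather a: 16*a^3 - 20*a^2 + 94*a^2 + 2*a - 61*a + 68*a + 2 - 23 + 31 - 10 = 16*a^3 + 74*a^2 + 9*a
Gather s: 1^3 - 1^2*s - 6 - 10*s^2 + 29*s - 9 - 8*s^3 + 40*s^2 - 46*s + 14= -8*s^3 + 30*s^2 - 18*s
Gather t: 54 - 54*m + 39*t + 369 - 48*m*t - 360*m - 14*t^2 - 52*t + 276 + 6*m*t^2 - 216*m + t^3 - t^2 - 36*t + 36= -630*m + t^3 + t^2*(6*m - 15) + t*(-48*m - 49) + 735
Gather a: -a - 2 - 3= -a - 5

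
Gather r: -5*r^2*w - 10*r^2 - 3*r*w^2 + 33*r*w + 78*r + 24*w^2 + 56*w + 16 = r^2*(-5*w - 10) + r*(-3*w^2 + 33*w + 78) + 24*w^2 + 56*w + 16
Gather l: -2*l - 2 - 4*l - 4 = -6*l - 6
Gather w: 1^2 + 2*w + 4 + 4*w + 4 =6*w + 9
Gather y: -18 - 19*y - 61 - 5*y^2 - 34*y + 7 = -5*y^2 - 53*y - 72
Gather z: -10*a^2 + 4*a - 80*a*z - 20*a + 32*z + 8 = -10*a^2 - 16*a + z*(32 - 80*a) + 8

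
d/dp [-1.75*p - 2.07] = -1.75000000000000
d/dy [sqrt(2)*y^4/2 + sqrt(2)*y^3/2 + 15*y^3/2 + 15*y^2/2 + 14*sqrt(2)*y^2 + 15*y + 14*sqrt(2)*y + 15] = 2*sqrt(2)*y^3 + 3*sqrt(2)*y^2/2 + 45*y^2/2 + 15*y + 28*sqrt(2)*y + 15 + 14*sqrt(2)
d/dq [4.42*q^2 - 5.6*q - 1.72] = 8.84*q - 5.6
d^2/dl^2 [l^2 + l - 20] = 2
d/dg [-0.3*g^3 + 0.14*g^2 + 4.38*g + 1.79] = -0.9*g^2 + 0.28*g + 4.38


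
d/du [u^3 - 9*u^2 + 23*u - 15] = 3*u^2 - 18*u + 23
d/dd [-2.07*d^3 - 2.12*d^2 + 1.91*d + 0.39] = -6.21*d^2 - 4.24*d + 1.91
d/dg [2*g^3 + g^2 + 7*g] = 6*g^2 + 2*g + 7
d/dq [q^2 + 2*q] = 2*q + 2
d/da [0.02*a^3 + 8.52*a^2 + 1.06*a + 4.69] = 0.06*a^2 + 17.04*a + 1.06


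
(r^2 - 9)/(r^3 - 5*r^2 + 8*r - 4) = (r^2 - 9)/(r^3 - 5*r^2 + 8*r - 4)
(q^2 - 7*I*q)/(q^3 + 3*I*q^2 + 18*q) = (q - 7*I)/(q^2 + 3*I*q + 18)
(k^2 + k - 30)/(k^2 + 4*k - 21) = (k^2 + k - 30)/(k^2 + 4*k - 21)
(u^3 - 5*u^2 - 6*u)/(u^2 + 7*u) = (u^2 - 5*u - 6)/(u + 7)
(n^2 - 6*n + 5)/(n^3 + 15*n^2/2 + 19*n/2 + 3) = 2*(n^2 - 6*n + 5)/(2*n^3 + 15*n^2 + 19*n + 6)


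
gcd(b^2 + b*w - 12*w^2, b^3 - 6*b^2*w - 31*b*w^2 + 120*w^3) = -b + 3*w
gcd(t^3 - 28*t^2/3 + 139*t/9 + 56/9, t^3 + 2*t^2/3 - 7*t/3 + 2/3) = 1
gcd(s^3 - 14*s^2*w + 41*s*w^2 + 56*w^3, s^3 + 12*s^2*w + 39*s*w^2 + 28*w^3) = s + w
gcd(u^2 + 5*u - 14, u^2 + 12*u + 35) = u + 7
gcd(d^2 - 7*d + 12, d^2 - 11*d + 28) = d - 4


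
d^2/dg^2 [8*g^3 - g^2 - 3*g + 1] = 48*g - 2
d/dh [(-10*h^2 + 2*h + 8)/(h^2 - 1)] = -2/(h^2 + 2*h + 1)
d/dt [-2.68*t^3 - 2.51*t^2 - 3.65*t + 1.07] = -8.04*t^2 - 5.02*t - 3.65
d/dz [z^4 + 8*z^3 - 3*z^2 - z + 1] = 4*z^3 + 24*z^2 - 6*z - 1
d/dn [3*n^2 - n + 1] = 6*n - 1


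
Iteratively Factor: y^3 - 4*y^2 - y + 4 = (y - 4)*(y^2 - 1) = (y - 4)*(y + 1)*(y - 1)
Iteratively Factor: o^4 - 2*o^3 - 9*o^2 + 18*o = (o)*(o^3 - 2*o^2 - 9*o + 18) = o*(o - 2)*(o^2 - 9) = o*(o - 2)*(o + 3)*(o - 3)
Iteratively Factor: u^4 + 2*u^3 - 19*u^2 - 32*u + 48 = (u + 4)*(u^3 - 2*u^2 - 11*u + 12) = (u - 1)*(u + 4)*(u^2 - u - 12) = (u - 4)*(u - 1)*(u + 4)*(u + 3)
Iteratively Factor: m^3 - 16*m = (m - 4)*(m^2 + 4*m) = (m - 4)*(m + 4)*(m)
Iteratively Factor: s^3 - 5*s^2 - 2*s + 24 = (s - 3)*(s^2 - 2*s - 8) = (s - 3)*(s + 2)*(s - 4)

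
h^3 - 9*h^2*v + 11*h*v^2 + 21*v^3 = (h - 7*v)*(h - 3*v)*(h + v)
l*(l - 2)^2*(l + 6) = l^4 + 2*l^3 - 20*l^2 + 24*l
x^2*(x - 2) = x^3 - 2*x^2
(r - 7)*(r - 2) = r^2 - 9*r + 14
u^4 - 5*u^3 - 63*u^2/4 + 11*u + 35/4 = (u - 7)*(u - 1)*(u + 1/2)*(u + 5/2)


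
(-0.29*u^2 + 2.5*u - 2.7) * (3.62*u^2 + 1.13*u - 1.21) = -1.0498*u^4 + 8.7223*u^3 - 6.5981*u^2 - 6.076*u + 3.267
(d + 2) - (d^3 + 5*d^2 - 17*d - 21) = -d^3 - 5*d^2 + 18*d + 23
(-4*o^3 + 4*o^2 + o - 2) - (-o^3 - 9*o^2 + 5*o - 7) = -3*o^3 + 13*o^2 - 4*o + 5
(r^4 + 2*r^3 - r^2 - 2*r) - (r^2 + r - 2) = r^4 + 2*r^3 - 2*r^2 - 3*r + 2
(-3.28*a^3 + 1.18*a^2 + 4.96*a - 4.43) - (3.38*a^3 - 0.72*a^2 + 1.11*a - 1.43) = -6.66*a^3 + 1.9*a^2 + 3.85*a - 3.0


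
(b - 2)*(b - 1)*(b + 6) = b^3 + 3*b^2 - 16*b + 12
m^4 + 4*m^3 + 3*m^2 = m^2*(m + 1)*(m + 3)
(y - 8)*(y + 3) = y^2 - 5*y - 24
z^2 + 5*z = z*(z + 5)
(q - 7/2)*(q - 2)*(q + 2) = q^3 - 7*q^2/2 - 4*q + 14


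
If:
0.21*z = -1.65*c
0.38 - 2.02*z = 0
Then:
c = -0.02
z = 0.19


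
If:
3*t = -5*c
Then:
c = -3*t/5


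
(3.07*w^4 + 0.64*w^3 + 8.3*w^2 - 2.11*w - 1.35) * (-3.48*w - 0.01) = -10.6836*w^5 - 2.2579*w^4 - 28.8904*w^3 + 7.2598*w^2 + 4.7191*w + 0.0135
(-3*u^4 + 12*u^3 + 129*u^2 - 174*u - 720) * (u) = -3*u^5 + 12*u^4 + 129*u^3 - 174*u^2 - 720*u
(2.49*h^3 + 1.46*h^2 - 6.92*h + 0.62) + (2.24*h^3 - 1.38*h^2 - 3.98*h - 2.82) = 4.73*h^3 + 0.0800000000000001*h^2 - 10.9*h - 2.2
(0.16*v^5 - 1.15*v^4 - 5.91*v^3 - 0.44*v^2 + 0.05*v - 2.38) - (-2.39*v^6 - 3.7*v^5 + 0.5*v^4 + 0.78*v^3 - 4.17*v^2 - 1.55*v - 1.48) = 2.39*v^6 + 3.86*v^5 - 1.65*v^4 - 6.69*v^3 + 3.73*v^2 + 1.6*v - 0.9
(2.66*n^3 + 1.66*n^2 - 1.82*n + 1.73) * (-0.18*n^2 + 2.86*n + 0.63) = -0.4788*n^5 + 7.3088*n^4 + 6.751*n^3 - 4.4708*n^2 + 3.8012*n + 1.0899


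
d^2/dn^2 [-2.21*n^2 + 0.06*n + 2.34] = -4.42000000000000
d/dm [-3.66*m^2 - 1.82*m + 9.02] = -7.32*m - 1.82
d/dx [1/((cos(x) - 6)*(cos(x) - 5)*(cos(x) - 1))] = (-3*sin(x)^2 - 24*cos(x) + 44)*sin(x)/((cos(x) - 6)^2*(cos(x) - 5)^2*(cos(x) - 1)^2)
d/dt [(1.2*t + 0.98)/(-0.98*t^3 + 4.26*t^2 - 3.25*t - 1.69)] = (2.352*t^3 - 2.2308*t^2 - 8.3496*t + 1.157)/(0.9604*t^6 - 8.3496*t^5 + 24.5176*t^4 - 24.3776*t^3 - 3.8363*t^2 + 10.985*t + 2.8561)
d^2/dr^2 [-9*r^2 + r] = -18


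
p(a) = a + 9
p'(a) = 1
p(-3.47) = 5.53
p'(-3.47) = 1.00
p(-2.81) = 6.19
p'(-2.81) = 1.00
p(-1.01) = 7.99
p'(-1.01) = 1.00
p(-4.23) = 4.77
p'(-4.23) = 1.00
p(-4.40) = 4.60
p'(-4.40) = 1.00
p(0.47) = 9.47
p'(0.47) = 1.00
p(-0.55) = 8.45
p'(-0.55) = 1.00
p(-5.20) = 3.80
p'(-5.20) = 1.00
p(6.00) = 15.00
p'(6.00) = 1.00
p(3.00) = 12.00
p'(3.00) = 1.00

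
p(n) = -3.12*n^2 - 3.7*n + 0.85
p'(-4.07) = 21.70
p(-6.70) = -114.42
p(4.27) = -71.84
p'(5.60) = -38.64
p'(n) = -6.24*n - 3.7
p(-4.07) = -35.77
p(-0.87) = 1.71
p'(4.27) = -30.34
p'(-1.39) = 4.97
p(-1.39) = -0.04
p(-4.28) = -40.47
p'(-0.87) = 1.73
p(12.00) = -492.83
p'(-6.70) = 38.11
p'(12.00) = -78.58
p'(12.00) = -78.58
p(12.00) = -492.83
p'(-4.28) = 23.01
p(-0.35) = 1.76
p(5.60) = -117.71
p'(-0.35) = -1.52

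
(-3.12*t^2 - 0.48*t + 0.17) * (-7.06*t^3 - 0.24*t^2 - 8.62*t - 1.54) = 22.0272*t^5 + 4.1376*t^4 + 25.8094*t^3 + 8.9016*t^2 - 0.7262*t - 0.2618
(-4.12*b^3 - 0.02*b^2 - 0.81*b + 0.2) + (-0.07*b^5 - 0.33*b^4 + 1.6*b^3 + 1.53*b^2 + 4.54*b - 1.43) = -0.07*b^5 - 0.33*b^4 - 2.52*b^3 + 1.51*b^2 + 3.73*b - 1.23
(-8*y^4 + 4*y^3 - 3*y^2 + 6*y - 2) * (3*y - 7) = -24*y^5 + 68*y^4 - 37*y^3 + 39*y^2 - 48*y + 14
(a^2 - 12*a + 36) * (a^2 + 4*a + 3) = a^4 - 8*a^3 - 9*a^2 + 108*a + 108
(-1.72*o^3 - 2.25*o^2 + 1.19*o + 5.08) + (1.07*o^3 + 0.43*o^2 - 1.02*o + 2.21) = -0.65*o^3 - 1.82*o^2 + 0.17*o + 7.29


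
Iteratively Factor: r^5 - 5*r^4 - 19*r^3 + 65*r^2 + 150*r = (r + 2)*(r^4 - 7*r^3 - 5*r^2 + 75*r) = (r - 5)*(r + 2)*(r^3 - 2*r^2 - 15*r) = (r - 5)*(r + 2)*(r + 3)*(r^2 - 5*r) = (r - 5)^2*(r + 2)*(r + 3)*(r)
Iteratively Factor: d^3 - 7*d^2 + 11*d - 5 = (d - 1)*(d^2 - 6*d + 5) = (d - 1)^2*(d - 5)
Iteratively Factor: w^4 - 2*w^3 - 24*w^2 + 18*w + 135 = (w - 3)*(w^3 + w^2 - 21*w - 45) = (w - 5)*(w - 3)*(w^2 + 6*w + 9) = (w - 5)*(w - 3)*(w + 3)*(w + 3)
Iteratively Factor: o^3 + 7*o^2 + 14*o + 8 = (o + 4)*(o^2 + 3*o + 2) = (o + 1)*(o + 4)*(o + 2)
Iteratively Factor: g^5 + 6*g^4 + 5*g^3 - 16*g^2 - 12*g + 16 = (g + 2)*(g^4 + 4*g^3 - 3*g^2 - 10*g + 8) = (g - 1)*(g + 2)*(g^3 + 5*g^2 + 2*g - 8) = (g - 1)^2*(g + 2)*(g^2 + 6*g + 8) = (g - 1)^2*(g + 2)^2*(g + 4)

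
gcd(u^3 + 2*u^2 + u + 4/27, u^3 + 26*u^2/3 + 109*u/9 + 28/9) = u^2 + 5*u/3 + 4/9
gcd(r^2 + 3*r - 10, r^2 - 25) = r + 5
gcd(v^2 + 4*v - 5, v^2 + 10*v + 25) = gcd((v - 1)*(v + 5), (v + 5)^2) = v + 5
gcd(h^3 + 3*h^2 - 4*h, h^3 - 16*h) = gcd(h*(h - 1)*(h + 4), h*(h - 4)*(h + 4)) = h^2 + 4*h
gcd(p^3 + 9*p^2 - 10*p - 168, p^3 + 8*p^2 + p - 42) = p + 7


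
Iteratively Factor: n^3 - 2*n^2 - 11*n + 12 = (n - 4)*(n^2 + 2*n - 3) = (n - 4)*(n - 1)*(n + 3)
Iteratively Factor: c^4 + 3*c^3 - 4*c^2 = (c + 4)*(c^3 - c^2) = c*(c + 4)*(c^2 - c) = c^2*(c + 4)*(c - 1)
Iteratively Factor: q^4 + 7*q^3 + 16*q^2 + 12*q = (q + 3)*(q^3 + 4*q^2 + 4*q) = (q + 2)*(q + 3)*(q^2 + 2*q) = (q + 2)^2*(q + 3)*(q)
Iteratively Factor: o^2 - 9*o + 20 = (o - 4)*(o - 5)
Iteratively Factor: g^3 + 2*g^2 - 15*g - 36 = (g + 3)*(g^2 - g - 12) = (g - 4)*(g + 3)*(g + 3)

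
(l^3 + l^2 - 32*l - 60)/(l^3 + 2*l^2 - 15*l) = (l^2 - 4*l - 12)/(l*(l - 3))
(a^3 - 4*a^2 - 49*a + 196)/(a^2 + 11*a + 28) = (a^2 - 11*a + 28)/(a + 4)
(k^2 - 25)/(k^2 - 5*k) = (k + 5)/k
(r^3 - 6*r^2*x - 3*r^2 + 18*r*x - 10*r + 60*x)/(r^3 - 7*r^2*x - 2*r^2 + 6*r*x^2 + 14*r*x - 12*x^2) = (-r^2 + 3*r + 10)/(-r^2 + r*x + 2*r - 2*x)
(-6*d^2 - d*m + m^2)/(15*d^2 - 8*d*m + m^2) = (-2*d - m)/(5*d - m)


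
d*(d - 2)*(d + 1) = d^3 - d^2 - 2*d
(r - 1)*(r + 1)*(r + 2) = r^3 + 2*r^2 - r - 2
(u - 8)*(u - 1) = u^2 - 9*u + 8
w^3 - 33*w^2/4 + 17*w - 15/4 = (w - 5)*(w - 3)*(w - 1/4)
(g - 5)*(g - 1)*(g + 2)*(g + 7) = g^4 + 3*g^3 - 35*g^2 - 39*g + 70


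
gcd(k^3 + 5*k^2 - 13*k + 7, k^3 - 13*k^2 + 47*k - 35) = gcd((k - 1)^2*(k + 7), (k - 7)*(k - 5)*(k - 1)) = k - 1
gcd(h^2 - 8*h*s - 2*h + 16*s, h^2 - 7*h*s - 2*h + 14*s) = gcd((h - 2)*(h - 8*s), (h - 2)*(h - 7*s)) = h - 2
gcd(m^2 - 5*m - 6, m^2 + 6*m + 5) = m + 1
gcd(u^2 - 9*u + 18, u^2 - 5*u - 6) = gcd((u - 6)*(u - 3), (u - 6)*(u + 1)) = u - 6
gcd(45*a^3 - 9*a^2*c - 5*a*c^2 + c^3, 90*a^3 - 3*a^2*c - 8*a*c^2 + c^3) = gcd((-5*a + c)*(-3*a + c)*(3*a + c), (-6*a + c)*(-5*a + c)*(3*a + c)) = 15*a^2 + 2*a*c - c^2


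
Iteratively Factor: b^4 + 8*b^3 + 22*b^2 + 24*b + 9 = (b + 1)*(b^3 + 7*b^2 + 15*b + 9) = (b + 1)*(b + 3)*(b^2 + 4*b + 3) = (b + 1)^2*(b + 3)*(b + 3)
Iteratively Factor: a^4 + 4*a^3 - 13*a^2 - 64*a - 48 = (a + 4)*(a^3 - 13*a - 12) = (a + 1)*(a + 4)*(a^2 - a - 12) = (a - 4)*(a + 1)*(a + 4)*(a + 3)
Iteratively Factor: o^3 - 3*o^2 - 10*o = (o)*(o^2 - 3*o - 10) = o*(o + 2)*(o - 5)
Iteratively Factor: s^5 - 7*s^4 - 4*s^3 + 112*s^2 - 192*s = (s - 4)*(s^4 - 3*s^3 - 16*s^2 + 48*s) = s*(s - 4)*(s^3 - 3*s^2 - 16*s + 48) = s*(s - 4)*(s - 3)*(s^2 - 16) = s*(s - 4)^2*(s - 3)*(s + 4)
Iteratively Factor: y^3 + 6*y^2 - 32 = (y + 4)*(y^2 + 2*y - 8) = (y + 4)^2*(y - 2)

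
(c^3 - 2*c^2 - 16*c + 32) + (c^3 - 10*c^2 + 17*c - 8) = 2*c^3 - 12*c^2 + c + 24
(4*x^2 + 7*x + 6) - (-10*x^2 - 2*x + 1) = 14*x^2 + 9*x + 5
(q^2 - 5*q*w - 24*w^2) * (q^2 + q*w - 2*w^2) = q^4 - 4*q^3*w - 31*q^2*w^2 - 14*q*w^3 + 48*w^4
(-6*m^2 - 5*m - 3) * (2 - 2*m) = 12*m^3 - 2*m^2 - 4*m - 6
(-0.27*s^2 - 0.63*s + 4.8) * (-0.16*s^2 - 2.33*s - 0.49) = 0.0432*s^4 + 0.7299*s^3 + 0.8322*s^2 - 10.8753*s - 2.352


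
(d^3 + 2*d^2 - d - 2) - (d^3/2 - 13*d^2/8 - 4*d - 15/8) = d^3/2 + 29*d^2/8 + 3*d - 1/8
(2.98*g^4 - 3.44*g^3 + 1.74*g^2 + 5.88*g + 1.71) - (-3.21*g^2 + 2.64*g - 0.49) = 2.98*g^4 - 3.44*g^3 + 4.95*g^2 + 3.24*g + 2.2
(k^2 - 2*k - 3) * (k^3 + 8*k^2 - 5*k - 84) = k^5 + 6*k^4 - 24*k^3 - 98*k^2 + 183*k + 252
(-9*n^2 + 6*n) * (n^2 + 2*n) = -9*n^4 - 12*n^3 + 12*n^2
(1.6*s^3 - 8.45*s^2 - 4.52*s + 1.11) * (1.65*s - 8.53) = 2.64*s^4 - 27.5905*s^3 + 64.6205*s^2 + 40.3871*s - 9.4683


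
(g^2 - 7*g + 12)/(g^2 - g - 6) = (g - 4)/(g + 2)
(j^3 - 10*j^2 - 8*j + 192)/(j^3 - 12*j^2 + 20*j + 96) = (j + 4)/(j + 2)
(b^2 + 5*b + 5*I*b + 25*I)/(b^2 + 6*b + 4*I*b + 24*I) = (b^2 + b*(5 + 5*I) + 25*I)/(b^2 + b*(6 + 4*I) + 24*I)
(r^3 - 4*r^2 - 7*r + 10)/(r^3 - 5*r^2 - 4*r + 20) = (r - 1)/(r - 2)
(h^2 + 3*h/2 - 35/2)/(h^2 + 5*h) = (h - 7/2)/h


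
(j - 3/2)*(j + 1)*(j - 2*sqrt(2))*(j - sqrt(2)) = j^4 - 3*sqrt(2)*j^3 - j^3/2 + 3*sqrt(2)*j^2/2 + 5*j^2/2 - 2*j + 9*sqrt(2)*j/2 - 6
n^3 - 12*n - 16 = (n - 4)*(n + 2)^2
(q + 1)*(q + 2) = q^2 + 3*q + 2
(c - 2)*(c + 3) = c^2 + c - 6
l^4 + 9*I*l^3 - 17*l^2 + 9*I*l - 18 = (l - I)*(l + I)*(l + 3*I)*(l + 6*I)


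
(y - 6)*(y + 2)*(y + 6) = y^3 + 2*y^2 - 36*y - 72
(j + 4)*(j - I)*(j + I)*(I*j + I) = I*j^4 + 5*I*j^3 + 5*I*j^2 + 5*I*j + 4*I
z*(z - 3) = z^2 - 3*z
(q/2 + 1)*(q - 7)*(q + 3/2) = q^3/2 - 7*q^2/4 - 43*q/4 - 21/2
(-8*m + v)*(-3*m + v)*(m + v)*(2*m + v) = 48*m^4 + 50*m^3*v - 7*m^2*v^2 - 8*m*v^3 + v^4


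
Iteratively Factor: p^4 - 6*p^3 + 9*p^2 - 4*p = (p - 4)*(p^3 - 2*p^2 + p) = p*(p - 4)*(p^2 - 2*p + 1) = p*(p - 4)*(p - 1)*(p - 1)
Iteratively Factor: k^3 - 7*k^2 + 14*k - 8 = (k - 1)*(k^2 - 6*k + 8) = (k - 2)*(k - 1)*(k - 4)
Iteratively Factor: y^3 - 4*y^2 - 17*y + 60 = (y - 5)*(y^2 + y - 12) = (y - 5)*(y - 3)*(y + 4)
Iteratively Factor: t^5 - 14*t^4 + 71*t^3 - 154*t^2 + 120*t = (t - 5)*(t^4 - 9*t^3 + 26*t^2 - 24*t) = (t - 5)*(t - 3)*(t^3 - 6*t^2 + 8*t) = (t - 5)*(t - 4)*(t - 3)*(t^2 - 2*t) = t*(t - 5)*(t - 4)*(t - 3)*(t - 2)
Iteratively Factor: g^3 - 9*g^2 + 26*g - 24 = (g - 2)*(g^2 - 7*g + 12) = (g - 4)*(g - 2)*(g - 3)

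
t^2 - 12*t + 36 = (t - 6)^2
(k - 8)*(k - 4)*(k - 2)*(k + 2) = k^4 - 12*k^3 + 28*k^2 + 48*k - 128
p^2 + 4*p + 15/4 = (p + 3/2)*(p + 5/2)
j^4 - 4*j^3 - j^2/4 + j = j*(j - 4)*(j - 1/2)*(j + 1/2)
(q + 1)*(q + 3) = q^2 + 4*q + 3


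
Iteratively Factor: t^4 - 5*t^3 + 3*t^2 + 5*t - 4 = (t + 1)*(t^3 - 6*t^2 + 9*t - 4) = (t - 1)*(t + 1)*(t^2 - 5*t + 4) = (t - 4)*(t - 1)*(t + 1)*(t - 1)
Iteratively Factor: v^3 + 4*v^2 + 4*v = (v + 2)*(v^2 + 2*v) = v*(v + 2)*(v + 2)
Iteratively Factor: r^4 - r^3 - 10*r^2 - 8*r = (r + 1)*(r^3 - 2*r^2 - 8*r) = (r + 1)*(r + 2)*(r^2 - 4*r) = (r - 4)*(r + 1)*(r + 2)*(r)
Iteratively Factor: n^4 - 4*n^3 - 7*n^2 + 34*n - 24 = (n - 4)*(n^3 - 7*n + 6) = (n - 4)*(n - 1)*(n^2 + n - 6) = (n - 4)*(n - 1)*(n + 3)*(n - 2)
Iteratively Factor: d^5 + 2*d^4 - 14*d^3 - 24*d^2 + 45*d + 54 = (d + 3)*(d^4 - d^3 - 11*d^2 + 9*d + 18) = (d + 1)*(d + 3)*(d^3 - 2*d^2 - 9*d + 18) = (d - 2)*(d + 1)*(d + 3)*(d^2 - 9) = (d - 3)*(d - 2)*(d + 1)*(d + 3)*(d + 3)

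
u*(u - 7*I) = u^2 - 7*I*u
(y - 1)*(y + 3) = y^2 + 2*y - 3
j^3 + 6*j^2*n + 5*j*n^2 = j*(j + n)*(j + 5*n)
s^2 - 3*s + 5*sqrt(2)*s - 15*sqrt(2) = (s - 3)*(s + 5*sqrt(2))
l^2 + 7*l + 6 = (l + 1)*(l + 6)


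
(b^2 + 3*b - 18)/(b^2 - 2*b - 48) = (b - 3)/(b - 8)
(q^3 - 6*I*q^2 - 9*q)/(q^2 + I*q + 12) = q*(q - 3*I)/(q + 4*I)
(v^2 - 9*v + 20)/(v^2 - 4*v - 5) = (v - 4)/(v + 1)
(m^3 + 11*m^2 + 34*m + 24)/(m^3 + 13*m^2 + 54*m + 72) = (m + 1)/(m + 3)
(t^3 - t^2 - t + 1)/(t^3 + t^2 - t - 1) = (t - 1)/(t + 1)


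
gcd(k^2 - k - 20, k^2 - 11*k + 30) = k - 5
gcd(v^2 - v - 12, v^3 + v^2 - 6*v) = v + 3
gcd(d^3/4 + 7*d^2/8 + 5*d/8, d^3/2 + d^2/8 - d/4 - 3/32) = 1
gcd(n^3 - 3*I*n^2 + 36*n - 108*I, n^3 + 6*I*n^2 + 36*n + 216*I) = n^2 + 36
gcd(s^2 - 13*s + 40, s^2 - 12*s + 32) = s - 8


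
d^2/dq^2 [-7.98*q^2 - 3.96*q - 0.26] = -15.9600000000000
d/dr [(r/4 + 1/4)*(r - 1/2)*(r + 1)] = 3*r*(r + 1)/4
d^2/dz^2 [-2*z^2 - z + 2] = -4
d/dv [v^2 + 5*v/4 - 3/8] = 2*v + 5/4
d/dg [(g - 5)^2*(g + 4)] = 3*(g - 5)*(g + 1)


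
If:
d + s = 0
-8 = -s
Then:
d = -8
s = 8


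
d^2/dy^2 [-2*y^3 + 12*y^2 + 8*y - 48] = 24 - 12*y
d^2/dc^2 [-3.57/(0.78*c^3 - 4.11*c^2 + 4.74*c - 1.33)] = ((16.7076*c - 29.3454)*(0.78*c^3 - 4.11*c^2 + 4.74*c - 1.33) - 3.57*(2.34*c^2 - 8.22*c + 4.74)*(4.68*c^2 - 16.44*c + 9.48))/(0.78*c^3 - 4.11*c^2 + 4.74*c - 1.33)^3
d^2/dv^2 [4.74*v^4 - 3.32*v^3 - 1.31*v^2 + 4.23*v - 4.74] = 56.88*v^2 - 19.92*v - 2.62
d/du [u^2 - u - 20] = 2*u - 1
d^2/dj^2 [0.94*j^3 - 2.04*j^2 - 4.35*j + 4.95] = 5.64*j - 4.08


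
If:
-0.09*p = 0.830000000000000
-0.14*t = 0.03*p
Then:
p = -9.22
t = 1.98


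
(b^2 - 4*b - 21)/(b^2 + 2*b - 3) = (b - 7)/(b - 1)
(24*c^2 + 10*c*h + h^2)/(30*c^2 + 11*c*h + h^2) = (4*c + h)/(5*c + h)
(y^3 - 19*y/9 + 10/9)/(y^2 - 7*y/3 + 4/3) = (9*y^2 + 9*y - 10)/(3*(3*y - 4))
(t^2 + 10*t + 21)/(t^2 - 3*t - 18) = (t + 7)/(t - 6)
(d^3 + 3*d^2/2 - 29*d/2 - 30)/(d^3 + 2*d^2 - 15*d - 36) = (d + 5/2)/(d + 3)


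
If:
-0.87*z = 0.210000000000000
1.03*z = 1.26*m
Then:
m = -0.20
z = -0.24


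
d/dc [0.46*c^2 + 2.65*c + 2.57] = 0.92*c + 2.65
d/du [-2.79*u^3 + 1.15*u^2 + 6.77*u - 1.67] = -8.37*u^2 + 2.3*u + 6.77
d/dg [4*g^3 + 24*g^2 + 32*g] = 12*g^2 + 48*g + 32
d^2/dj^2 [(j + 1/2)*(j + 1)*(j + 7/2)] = 6*j + 10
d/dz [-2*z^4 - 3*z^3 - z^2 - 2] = z*(-8*z^2 - 9*z - 2)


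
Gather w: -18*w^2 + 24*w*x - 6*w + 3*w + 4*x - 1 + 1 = -18*w^2 + w*(24*x - 3) + 4*x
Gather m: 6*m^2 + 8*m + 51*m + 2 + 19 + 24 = 6*m^2 + 59*m + 45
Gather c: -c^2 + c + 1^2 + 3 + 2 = -c^2 + c + 6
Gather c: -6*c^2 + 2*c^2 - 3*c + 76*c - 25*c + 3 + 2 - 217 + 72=-4*c^2 + 48*c - 140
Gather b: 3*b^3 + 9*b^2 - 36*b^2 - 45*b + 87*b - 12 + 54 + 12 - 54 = 3*b^3 - 27*b^2 + 42*b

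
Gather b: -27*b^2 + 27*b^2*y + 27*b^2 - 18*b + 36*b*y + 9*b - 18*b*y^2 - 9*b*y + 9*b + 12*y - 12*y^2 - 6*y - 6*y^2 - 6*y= 27*b^2*y + b*(-18*y^2 + 27*y) - 18*y^2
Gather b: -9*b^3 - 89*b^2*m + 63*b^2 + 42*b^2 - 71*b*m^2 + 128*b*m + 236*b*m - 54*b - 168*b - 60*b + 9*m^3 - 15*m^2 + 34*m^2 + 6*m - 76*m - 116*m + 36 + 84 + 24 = -9*b^3 + b^2*(105 - 89*m) + b*(-71*m^2 + 364*m - 282) + 9*m^3 + 19*m^2 - 186*m + 144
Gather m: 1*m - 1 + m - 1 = 2*m - 2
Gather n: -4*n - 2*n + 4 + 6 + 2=12 - 6*n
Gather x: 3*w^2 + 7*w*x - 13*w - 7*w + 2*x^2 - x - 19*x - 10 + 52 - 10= 3*w^2 - 20*w + 2*x^2 + x*(7*w - 20) + 32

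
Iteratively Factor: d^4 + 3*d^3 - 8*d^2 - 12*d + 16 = (d - 1)*(d^3 + 4*d^2 - 4*d - 16) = (d - 1)*(d + 4)*(d^2 - 4) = (d - 1)*(d + 2)*(d + 4)*(d - 2)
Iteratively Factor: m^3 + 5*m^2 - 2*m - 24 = (m - 2)*(m^2 + 7*m + 12) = (m - 2)*(m + 3)*(m + 4)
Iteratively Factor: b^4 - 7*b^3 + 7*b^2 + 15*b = (b + 1)*(b^3 - 8*b^2 + 15*b) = (b - 5)*(b + 1)*(b^2 - 3*b) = (b - 5)*(b - 3)*(b + 1)*(b)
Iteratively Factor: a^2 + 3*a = (a + 3)*(a)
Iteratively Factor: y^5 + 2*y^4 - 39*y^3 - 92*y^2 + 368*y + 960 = (y + 4)*(y^4 - 2*y^3 - 31*y^2 + 32*y + 240) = (y + 4)^2*(y^3 - 6*y^2 - 7*y + 60) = (y + 3)*(y + 4)^2*(y^2 - 9*y + 20) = (y - 5)*(y + 3)*(y + 4)^2*(y - 4)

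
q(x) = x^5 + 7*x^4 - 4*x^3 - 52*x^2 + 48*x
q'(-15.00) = 157533.00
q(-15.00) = -403920.00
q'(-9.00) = 12405.00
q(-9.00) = -14850.00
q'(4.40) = 3617.28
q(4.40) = 3136.57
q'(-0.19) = 67.14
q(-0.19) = -10.96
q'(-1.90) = 75.39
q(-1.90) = -185.02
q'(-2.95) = -89.79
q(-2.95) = -184.72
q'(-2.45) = -0.85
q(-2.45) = -206.97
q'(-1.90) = 75.39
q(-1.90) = -185.02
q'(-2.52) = -12.57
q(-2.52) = -206.50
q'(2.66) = 463.76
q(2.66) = 168.08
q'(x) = 5*x^4 + 28*x^3 - 12*x^2 - 104*x + 48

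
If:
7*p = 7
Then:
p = 1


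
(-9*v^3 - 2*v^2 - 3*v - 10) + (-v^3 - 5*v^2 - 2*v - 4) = -10*v^3 - 7*v^2 - 5*v - 14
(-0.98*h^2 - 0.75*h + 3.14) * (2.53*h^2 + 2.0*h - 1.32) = -2.4794*h^4 - 3.8575*h^3 + 7.7378*h^2 + 7.27*h - 4.1448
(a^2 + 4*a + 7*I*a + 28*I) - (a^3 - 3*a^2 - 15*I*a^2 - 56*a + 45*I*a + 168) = -a^3 + 4*a^2 + 15*I*a^2 + 60*a - 38*I*a - 168 + 28*I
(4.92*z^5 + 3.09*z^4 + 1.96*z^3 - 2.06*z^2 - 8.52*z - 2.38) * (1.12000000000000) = 5.5104*z^5 + 3.4608*z^4 + 2.1952*z^3 - 2.3072*z^2 - 9.5424*z - 2.6656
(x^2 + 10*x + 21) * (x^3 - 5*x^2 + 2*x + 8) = x^5 + 5*x^4 - 27*x^3 - 77*x^2 + 122*x + 168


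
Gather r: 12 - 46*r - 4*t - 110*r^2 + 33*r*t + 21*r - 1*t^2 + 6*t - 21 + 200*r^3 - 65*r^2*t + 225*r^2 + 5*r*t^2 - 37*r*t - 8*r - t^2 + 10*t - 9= 200*r^3 + r^2*(115 - 65*t) + r*(5*t^2 - 4*t - 33) - 2*t^2 + 12*t - 18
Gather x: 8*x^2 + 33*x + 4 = 8*x^2 + 33*x + 4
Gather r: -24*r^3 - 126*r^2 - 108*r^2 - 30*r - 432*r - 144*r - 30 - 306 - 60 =-24*r^3 - 234*r^2 - 606*r - 396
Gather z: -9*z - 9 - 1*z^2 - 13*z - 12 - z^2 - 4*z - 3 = -2*z^2 - 26*z - 24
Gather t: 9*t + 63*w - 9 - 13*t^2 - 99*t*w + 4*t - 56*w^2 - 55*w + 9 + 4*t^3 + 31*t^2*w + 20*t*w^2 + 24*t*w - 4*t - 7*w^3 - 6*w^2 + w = 4*t^3 + t^2*(31*w - 13) + t*(20*w^2 - 75*w + 9) - 7*w^3 - 62*w^2 + 9*w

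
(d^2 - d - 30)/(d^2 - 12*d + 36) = (d + 5)/(d - 6)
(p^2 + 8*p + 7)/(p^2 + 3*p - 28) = (p + 1)/(p - 4)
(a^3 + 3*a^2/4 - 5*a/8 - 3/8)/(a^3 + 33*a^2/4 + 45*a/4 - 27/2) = (2*a^2 + 3*a + 1)/(2*(a^2 + 9*a + 18))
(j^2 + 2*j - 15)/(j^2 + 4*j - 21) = (j + 5)/(j + 7)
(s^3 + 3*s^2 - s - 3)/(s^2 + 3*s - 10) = (s^3 + 3*s^2 - s - 3)/(s^2 + 3*s - 10)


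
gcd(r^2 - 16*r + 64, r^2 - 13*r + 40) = r - 8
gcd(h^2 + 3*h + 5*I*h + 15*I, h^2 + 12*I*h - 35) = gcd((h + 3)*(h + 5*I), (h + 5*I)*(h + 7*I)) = h + 5*I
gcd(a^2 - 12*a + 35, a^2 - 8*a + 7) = a - 7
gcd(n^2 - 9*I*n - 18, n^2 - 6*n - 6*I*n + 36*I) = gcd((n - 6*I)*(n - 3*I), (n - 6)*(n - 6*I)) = n - 6*I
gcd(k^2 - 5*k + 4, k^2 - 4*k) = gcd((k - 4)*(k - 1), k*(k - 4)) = k - 4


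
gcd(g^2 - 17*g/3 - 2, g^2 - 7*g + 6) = g - 6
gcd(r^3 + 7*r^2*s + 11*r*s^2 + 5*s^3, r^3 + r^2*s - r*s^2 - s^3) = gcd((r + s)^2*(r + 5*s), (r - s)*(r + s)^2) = r^2 + 2*r*s + s^2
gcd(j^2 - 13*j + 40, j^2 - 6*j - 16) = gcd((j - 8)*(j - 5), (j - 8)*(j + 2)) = j - 8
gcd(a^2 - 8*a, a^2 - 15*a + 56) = a - 8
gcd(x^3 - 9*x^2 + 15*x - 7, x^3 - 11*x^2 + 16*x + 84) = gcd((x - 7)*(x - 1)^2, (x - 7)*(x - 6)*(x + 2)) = x - 7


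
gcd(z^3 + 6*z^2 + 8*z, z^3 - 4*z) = z^2 + 2*z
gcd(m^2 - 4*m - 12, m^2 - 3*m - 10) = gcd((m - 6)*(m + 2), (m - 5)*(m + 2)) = m + 2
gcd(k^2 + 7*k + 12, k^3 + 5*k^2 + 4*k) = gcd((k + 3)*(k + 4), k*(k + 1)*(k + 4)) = k + 4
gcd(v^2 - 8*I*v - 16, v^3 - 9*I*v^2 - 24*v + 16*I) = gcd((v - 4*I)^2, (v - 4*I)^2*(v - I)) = v^2 - 8*I*v - 16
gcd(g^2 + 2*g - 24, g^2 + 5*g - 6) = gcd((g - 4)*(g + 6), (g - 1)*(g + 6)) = g + 6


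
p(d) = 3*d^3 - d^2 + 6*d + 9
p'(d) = 9*d^2 - 2*d + 6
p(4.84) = 354.75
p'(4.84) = 207.15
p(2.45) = 61.82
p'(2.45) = 55.12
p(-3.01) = -99.93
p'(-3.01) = 93.56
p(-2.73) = -75.87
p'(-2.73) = 78.54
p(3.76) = 176.89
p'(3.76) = 125.72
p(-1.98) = -30.09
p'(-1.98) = 45.24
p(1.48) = 25.41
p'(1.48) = 22.75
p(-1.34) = -8.05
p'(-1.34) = 24.84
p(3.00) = 99.00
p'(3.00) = 81.00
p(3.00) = 99.00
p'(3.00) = 81.00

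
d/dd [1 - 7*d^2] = -14*d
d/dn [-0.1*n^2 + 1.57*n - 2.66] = 1.57 - 0.2*n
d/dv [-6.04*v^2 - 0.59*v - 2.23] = -12.08*v - 0.59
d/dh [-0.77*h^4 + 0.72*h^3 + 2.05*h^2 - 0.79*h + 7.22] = -3.08*h^3 + 2.16*h^2 + 4.1*h - 0.79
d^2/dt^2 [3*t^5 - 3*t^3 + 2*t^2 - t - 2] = 60*t^3 - 18*t + 4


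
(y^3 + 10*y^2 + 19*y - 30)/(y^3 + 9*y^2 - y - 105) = (y^2 + 5*y - 6)/(y^2 + 4*y - 21)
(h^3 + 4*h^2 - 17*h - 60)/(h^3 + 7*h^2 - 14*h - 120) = (h + 3)/(h + 6)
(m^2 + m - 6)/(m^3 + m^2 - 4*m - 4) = (m + 3)/(m^2 + 3*m + 2)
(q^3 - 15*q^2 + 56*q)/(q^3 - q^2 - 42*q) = (q - 8)/(q + 6)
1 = 1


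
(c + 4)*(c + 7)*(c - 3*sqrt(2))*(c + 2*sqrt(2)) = c^4 - sqrt(2)*c^3 + 11*c^3 - 11*sqrt(2)*c^2 + 16*c^2 - 132*c - 28*sqrt(2)*c - 336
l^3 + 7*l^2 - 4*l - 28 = (l - 2)*(l + 2)*(l + 7)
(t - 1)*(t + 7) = t^2 + 6*t - 7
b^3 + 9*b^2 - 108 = (b - 3)*(b + 6)^2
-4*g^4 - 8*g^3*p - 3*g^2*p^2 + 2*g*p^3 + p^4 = (-2*g + p)*(g + p)^2*(2*g + p)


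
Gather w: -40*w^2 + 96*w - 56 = -40*w^2 + 96*w - 56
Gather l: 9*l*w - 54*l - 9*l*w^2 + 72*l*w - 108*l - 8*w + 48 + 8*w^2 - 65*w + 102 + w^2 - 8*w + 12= l*(-9*w^2 + 81*w - 162) + 9*w^2 - 81*w + 162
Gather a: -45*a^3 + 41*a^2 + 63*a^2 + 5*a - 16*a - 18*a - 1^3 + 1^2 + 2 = -45*a^3 + 104*a^2 - 29*a + 2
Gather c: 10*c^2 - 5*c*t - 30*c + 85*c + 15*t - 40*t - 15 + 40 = 10*c^2 + c*(55 - 5*t) - 25*t + 25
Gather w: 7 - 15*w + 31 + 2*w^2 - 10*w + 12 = 2*w^2 - 25*w + 50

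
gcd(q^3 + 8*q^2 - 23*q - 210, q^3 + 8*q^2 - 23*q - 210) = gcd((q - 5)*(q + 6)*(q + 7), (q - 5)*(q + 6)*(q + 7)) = q^3 + 8*q^2 - 23*q - 210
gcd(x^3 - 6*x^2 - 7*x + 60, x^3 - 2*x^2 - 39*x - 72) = x + 3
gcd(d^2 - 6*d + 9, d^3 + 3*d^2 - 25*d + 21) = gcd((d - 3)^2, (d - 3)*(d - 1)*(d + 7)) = d - 3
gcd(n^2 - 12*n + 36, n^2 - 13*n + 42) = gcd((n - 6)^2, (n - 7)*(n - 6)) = n - 6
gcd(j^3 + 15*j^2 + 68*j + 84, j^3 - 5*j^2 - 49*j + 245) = j + 7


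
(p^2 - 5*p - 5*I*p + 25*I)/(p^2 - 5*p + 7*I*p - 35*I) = (p - 5*I)/(p + 7*I)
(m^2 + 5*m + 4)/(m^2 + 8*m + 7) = (m + 4)/(m + 7)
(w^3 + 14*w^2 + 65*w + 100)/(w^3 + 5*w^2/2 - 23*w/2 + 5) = 2*(w^2 + 9*w + 20)/(2*w^2 - 5*w + 2)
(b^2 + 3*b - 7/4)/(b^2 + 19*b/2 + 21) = (b - 1/2)/(b + 6)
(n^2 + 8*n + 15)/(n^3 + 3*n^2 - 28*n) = (n^2 + 8*n + 15)/(n*(n^2 + 3*n - 28))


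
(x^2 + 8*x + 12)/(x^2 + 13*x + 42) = (x + 2)/(x + 7)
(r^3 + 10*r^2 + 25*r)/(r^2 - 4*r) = (r^2 + 10*r + 25)/(r - 4)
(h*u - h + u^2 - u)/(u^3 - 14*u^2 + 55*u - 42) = (h + u)/(u^2 - 13*u + 42)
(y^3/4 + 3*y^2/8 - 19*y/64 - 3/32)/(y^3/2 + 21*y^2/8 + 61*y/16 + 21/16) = (16*y^3 + 24*y^2 - 19*y - 6)/(4*(8*y^3 + 42*y^2 + 61*y + 21))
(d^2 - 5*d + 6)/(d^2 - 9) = (d - 2)/(d + 3)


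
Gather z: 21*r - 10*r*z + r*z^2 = r*z^2 - 10*r*z + 21*r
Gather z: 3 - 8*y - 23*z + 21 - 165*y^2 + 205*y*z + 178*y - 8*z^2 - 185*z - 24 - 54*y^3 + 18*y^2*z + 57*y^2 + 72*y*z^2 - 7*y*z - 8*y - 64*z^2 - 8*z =-54*y^3 - 108*y^2 + 162*y + z^2*(72*y - 72) + z*(18*y^2 + 198*y - 216)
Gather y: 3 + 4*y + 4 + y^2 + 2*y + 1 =y^2 + 6*y + 8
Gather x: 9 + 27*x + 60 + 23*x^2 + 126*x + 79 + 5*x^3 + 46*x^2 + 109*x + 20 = 5*x^3 + 69*x^2 + 262*x + 168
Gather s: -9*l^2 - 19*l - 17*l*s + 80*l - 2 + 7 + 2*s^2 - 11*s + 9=-9*l^2 + 61*l + 2*s^2 + s*(-17*l - 11) + 14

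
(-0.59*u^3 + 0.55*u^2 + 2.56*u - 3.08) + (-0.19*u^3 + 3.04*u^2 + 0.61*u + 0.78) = -0.78*u^3 + 3.59*u^2 + 3.17*u - 2.3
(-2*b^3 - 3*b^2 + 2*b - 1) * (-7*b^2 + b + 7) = 14*b^5 + 19*b^4 - 31*b^3 - 12*b^2 + 13*b - 7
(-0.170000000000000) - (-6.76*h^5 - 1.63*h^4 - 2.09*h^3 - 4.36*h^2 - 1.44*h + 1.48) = 6.76*h^5 + 1.63*h^4 + 2.09*h^3 + 4.36*h^2 + 1.44*h - 1.65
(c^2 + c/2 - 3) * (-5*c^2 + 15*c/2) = -5*c^4 + 5*c^3 + 75*c^2/4 - 45*c/2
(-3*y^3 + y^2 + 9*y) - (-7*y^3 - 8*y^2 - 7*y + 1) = 4*y^3 + 9*y^2 + 16*y - 1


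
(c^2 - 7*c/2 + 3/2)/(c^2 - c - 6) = (c - 1/2)/(c + 2)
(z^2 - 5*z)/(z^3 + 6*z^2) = (z - 5)/(z*(z + 6))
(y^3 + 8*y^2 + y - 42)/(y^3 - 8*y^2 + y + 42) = (y^3 + 8*y^2 + y - 42)/(y^3 - 8*y^2 + y + 42)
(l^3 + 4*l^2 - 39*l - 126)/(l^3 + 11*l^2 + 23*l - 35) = (l^2 - 3*l - 18)/(l^2 + 4*l - 5)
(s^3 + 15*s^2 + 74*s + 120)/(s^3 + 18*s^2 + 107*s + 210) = (s + 4)/(s + 7)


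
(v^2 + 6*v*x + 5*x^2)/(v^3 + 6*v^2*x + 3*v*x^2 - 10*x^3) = (-v - x)/(-v^2 - v*x + 2*x^2)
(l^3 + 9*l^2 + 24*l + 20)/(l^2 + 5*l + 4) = (l^3 + 9*l^2 + 24*l + 20)/(l^2 + 5*l + 4)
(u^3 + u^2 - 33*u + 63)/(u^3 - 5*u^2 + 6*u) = (u^2 + 4*u - 21)/(u*(u - 2))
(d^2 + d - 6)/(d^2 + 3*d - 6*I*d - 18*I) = (d - 2)/(d - 6*I)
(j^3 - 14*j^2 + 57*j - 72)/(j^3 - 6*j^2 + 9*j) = (j - 8)/j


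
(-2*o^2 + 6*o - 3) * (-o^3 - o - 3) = 2*o^5 - 6*o^4 + 5*o^3 - 15*o + 9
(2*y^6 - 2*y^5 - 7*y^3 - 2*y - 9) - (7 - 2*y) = 2*y^6 - 2*y^5 - 7*y^3 - 16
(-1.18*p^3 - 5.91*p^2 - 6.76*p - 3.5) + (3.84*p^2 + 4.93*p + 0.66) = -1.18*p^3 - 2.07*p^2 - 1.83*p - 2.84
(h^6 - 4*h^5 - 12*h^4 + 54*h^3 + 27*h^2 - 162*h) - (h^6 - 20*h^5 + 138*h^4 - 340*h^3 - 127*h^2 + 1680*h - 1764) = 16*h^5 - 150*h^4 + 394*h^3 + 154*h^2 - 1842*h + 1764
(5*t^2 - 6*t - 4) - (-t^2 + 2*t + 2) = 6*t^2 - 8*t - 6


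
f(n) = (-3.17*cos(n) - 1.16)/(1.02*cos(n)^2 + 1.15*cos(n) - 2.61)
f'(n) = (2.04*sin(n)*cos(n) + 1.15*sin(n))*(-3.17*cos(n) - 1.16)/(1.02*cos(n)^2 + 1.15*cos(n) - 2.61)^2 + 3.17*sin(n)/(1.02*cos(n)^2 + 1.15*cos(n) - 2.61) = (3.2334*sin(n)^2 - 2.3664*cos(n) - 12.8411)*sin(n)/(1.02*cos(n)^2 + 1.15*cos(n) - 2.61)^2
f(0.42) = 5.71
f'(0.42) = -11.72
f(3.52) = -0.64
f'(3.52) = 0.48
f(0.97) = 1.81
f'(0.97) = -3.70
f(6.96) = 3.32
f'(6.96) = -7.03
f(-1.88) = 0.07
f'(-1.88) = 1.07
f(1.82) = 0.13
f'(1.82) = -1.11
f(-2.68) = -0.59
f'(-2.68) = 0.56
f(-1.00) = 1.70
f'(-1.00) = 3.48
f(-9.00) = -0.61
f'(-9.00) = 0.53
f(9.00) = -0.61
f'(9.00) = -0.53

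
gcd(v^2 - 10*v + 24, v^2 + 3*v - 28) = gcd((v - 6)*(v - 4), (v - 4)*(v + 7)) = v - 4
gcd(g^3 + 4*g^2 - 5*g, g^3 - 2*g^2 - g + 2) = g - 1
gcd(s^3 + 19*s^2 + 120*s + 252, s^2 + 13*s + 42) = s^2 + 13*s + 42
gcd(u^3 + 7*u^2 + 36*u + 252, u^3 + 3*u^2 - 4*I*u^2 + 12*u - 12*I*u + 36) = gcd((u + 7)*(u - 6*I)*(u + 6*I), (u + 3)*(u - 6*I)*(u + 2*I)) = u - 6*I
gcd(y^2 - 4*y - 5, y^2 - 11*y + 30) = y - 5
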